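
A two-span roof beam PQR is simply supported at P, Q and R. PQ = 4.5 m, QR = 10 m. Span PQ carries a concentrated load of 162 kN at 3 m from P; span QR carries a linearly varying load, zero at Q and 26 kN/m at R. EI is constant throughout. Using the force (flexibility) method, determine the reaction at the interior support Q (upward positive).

Insert a hinge at Q; M_Q is the redundant, and each span becomes simply supported.
Rotations at Q on the released spans (each span's end-slope, ×1/EI):
  span PQ: point load 162 at a = 3: Pab(L + a)/(6LEI) = 202.5/EI
  span QR: triangular load, peak 26: 7w₀L³/(360EI) = 505.6/EI
  relative rotation θ_0 = (202.5 + 505.6)/EI = 708.1/EI
A unit hogging moment at Q produces rotation L₁/(3EI) + L₂/(3EI) = 4.833/EI.
Compatibility: M_Q·(L₁+L₂)/(3EI) = θ_0, giving M_Q = 146.5 kN·m (hogging).
Span PQ, ΣM about P with M_Q applied at Q: R_Q^{PQ}·4.5 = 486 + 146.5, so R_Q^{PQ} = 140.6 kN and R_P = 162 − 140.6 = 21.45 kN.
Span QR, ΣM about R: R_Q^{QR}·10 = 433.3 + 146.5, so R_Q^{QR} = 57.98 kN and R_R = 130 − 57.98 = 72.02 kN.
R_Q = 140.6 + 57.98 = 198.5 kN.

R_Q = 198.5 kN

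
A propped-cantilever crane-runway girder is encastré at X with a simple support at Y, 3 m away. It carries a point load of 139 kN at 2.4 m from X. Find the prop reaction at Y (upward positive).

Choose R_Y as the redundant. The primary structure is the cantilever fixed at X.
Primary-structure tip deflection at Y by superposition:
  point load 139 at a = 2.4: Pa²(3L − a)/(6EI) = 880.7/EI
Tip deflection under a unit load at Y: L³/(3EI) = 9/EI.
The prop prevents deflection at Y: R_Y = δ_0/δ_{YY} = 880.7/9 = 97.86 kN.

R_Y = 97.86 kN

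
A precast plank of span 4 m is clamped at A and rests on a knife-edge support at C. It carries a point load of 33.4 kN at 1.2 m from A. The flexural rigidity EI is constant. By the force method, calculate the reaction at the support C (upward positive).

R_C = 4.058 kN

Choose R_C as the redundant. The primary structure is the cantilever fixed at A.
Primary-structure tip deflection at C by superposition:
  point load 33.4 at a = 1.2: Pa²(3L − a)/(6EI) = 86.57/EI
Flexibility coefficient — unit upward force at C: δ_{CC} = L³/(3EI) = 21.33/EI.
The prop prevents deflection at C: R_C = δ_0/δ_{CC} = 86.57/21.33 = 4.058 kN.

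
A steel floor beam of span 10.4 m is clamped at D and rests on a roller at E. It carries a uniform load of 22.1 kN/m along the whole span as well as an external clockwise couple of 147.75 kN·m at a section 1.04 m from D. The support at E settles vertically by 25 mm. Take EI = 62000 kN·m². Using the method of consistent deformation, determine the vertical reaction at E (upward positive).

Choose R_E as the redundant. The primary structure is the cantilever fixed at D.
Primary-structure tip deflection at E by superposition:
  UDL 22.1: wL⁴/(8EI) = 32317/EI
  clockwise couple 147.75 at a = 1.04: M₀a(2L − a)/(2EI) = 1518/EI
  δ_0 = 33836/EI
Tip deflection under a unit load at E: L³/(3EI) = 375/EI.
With EI = 62000 kN·m²: δ_0 = 0.54573 m and δ_{EE} = 0.006048 m/kN.
Compatibility — the beam at E must follow the support down by 0.025 m: δ_0 − R_E·δ_{EE} = 0.025, so R_E = (0.54573 − 0.025)/0.006048 = 86.11 kN.

R_E = 86.11 kN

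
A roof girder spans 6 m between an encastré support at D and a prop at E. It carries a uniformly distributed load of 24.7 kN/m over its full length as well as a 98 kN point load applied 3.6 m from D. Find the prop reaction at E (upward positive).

Release the roller at E. Primary structure: cantilever fixed at D.
Deflection at E on the released cantilever, summing each load's contribution:
  UDL 24.7: wL⁴/(8EI) = 4001/EI
  point load 98 at a = 3.6: Pa²(3L − a)/(6EI) = 3048/EI
  δ_0 = 7050/EI
Flexibility coefficient — unit upward force at E: δ_{EE} = L³/(3EI) = 72/EI.
Compatibility at E: δ_0 − R_E·δ_{EE} = 0, so R_E = 7050/72 = 97.91 kN.

R_E = 97.91 kN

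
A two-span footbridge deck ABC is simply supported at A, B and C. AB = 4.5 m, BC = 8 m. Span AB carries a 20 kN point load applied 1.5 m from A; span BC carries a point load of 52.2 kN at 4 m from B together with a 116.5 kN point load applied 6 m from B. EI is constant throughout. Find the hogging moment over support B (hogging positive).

M_B = 124.8 kN·m

Release continuity at B by inserting a hinge; the redundant is the internal moment M_B. The primary structure is two simply-supported spans AB and BC.
Rotations at B on the released spans (each span's end-slope, ×1/EI):
  span AB: point load 20 at a = 1.5: Pab(L + a)/(6LEI) = 20/EI
  span BC: point load 52.2 at a = 4: Pab(L + b)/(6LEI) = 208.8/EI
  span BC: point load 116.5 at a = 6: Pab(L + b)/(6LEI) = 291.2/EI
  relative rotation θ_0 = (20 + 500.1)/EI = 520/EI
A unit hogging moment at B produces rotation L₁/(3EI) + L₂/(3EI) = 4.167/EI.
Compatibility: M_B·(L₁+L₂)/(3EI) = θ_0, giving M_B = 124.8 kN·m (hogging).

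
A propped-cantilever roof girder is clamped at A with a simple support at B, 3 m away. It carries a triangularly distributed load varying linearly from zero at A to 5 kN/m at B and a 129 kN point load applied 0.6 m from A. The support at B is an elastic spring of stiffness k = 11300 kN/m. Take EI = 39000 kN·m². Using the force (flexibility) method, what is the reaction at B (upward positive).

R_B = 8.203 kN

Take the reaction at B as the redundant and release it; the primary structure is a cantilever fixed at A.
Free-end deflection of the primary structure under the applied loading (downward +):
  triangular load, peak 5 at the free end: 11w₀L⁴/(120EI) = 37.12/EI
  point load 129 at a = 0.6: Pa²(3L − a)/(6EI) = 65.02/EI
  δ_0 = 102.1/EI
Flexibility coefficient — unit upward force at B: δ_{BB} = L³/(3EI) = 9/EI.
With EI = 39000 kN·m²: δ_0 = 0.002619 m and δ_{BB} = 0.000231 m/kN.
Compatibility — the spring shortens by R_B/k under the reaction it provides: δ_0 − R_B·δ_{BB} = R_B/k. With 1/k = 0.000088 m/kN, R_B = δ_0 / (δ_{BB} + 1/k) = 0.002619 / (0.000231 + 0.000088) = 8.203 kN.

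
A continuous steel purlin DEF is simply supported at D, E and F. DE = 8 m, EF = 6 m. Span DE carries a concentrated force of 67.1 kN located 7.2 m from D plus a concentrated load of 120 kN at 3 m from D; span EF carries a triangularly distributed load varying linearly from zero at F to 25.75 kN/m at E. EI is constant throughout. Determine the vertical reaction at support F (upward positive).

Insert a hinge at E; M_E is the redundant, and each span becomes simply supported.
Discontinuity in slope at E on the released structure — sum the simple-span end rotations:
  span DE: point load 67.1 at a = 7.2: Pab(L + a)/(6LEI) = 122.4/EI
  span DE: point load 120 at a = 3: Pab(L + a)/(6LEI) = 412.5/EI
  span EF: triangular load, peak 25.75: w₀L³/(45EI) = 123.6/EI
  relative rotation θ_0 = (534.9 + 123.6)/EI = 658.5/EI
A unit hogging moment at E produces rotation L₁/(3EI) + L₂/(3EI) = 4.667/EI.
Compatibility: M_E·(L₁+L₂)/(3EI) = θ_0, giving M_E = 141.1 kN·m (hogging).
Span EF, ΣM about F: R_E^{EF}·6 = 309 + 141.1, so R_E^{EF} = 75.02 kN and R_F = 77.25 − 75.02 = 2.232 kN.

R_F = 2.232 kN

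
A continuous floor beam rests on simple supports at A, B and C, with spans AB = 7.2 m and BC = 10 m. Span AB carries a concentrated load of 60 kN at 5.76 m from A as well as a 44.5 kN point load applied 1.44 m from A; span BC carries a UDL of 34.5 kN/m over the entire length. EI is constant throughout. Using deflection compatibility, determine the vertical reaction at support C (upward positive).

R_C = 143.5 kN

Release continuity at B by inserting a hinge; the redundant is the internal moment M_B. The primary structure is two simply-supported spans AB and BC.
End slopes at the hinge B, treating each span as simply supported:
  span AB: point load 60 at a = 5.76: Pab(L + a)/(6LEI) = 149.3/EI
  span AB: point load 44.5 at a = 1.44: Pab(L + a)/(6LEI) = 73.82/EI
  span BC: UDL 34.5: wL³/(24EI) = 1438/EI
  relative rotation θ_0 = (223.1 + 1438)/EI = 1661/EI
A unit hogging moment at B produces rotation L₁/(3EI) + L₂/(3EI) = 5.733/EI.
Compatibility: M_B·(L₁+L₂)/(3EI) = θ_0, giving M_B = 289.6 kN·m (hogging).
Span BC, ΣM about C: R_B^{BC}·10 = 1725 + 289.6, so R_B^{BC} = 201.5 kN and R_C = 345 − 201.5 = 143.5 kN.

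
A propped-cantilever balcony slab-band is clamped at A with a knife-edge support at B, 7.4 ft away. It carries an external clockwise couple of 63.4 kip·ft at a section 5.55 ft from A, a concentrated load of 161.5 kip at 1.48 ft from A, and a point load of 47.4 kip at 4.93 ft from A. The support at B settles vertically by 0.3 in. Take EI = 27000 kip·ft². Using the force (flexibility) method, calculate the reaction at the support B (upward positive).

Choose R_B as the redundant. The primary structure is the cantilever fixed at A.
Deflection at B on the released cantilever, summing each load's contribution:
  clockwise couple 63.4 at a = 5.55: M₀a(2L − a)/(2EI) = 1627/EI
  point load 161.5 at a = 1.48: Pa²(3L − a)/(6EI) = 1222/EI
  point load 47.4 at a = 4.93: Pa²(3L − a)/(6EI) = 3316/EI
  δ_0 = 6165/EI
Tip deflection under a unit load at B: L³/(3EI) = 135.1/EI.
With EI = 27000 kip·ft²: δ_0 = 0.22833 ft and δ_{BB} = 0.005003 ft/kip.
Compatibility — the beam at B must follow the support down by 0.025 ft: δ_0 − R_B·δ_{BB} = 0.025, so R_B = (0.22833 − 0.025)/0.005003 = 40.64 kip.

R_B = 40.64 kip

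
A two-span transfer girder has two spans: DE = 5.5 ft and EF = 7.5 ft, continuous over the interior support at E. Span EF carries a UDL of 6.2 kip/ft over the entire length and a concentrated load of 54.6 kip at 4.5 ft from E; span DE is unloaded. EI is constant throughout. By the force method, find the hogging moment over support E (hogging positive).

Take M_E as the redundant. Released structure: two simple spans DE and EF with a hinge at E.
Discontinuity in slope at E on the released structure — sum the simple-span end rotations:
  span EF: UDL 6.2: wL³/(24EI) = 109/EI
  span EF: point load 54.6 at a = 4.5: Pab(L + b)/(6LEI) = 172/EI
  relative rotation θ_0 = (0 + 281)/EI = 281/EI
A unit hogging moment at E produces rotation L₁/(3EI) + L₂/(3EI) = 4.333/EI.
Compatibility: M_E·(L₁+L₂)/(3EI) = θ_0, giving M_E = 64.84 kip·ft (hogging).

M_E = 64.84 kip·ft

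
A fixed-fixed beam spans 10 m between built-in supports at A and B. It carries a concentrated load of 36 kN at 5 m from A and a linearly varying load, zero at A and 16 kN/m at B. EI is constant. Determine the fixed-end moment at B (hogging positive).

Take the two fixed-end moments M_A, M_B as redundants; the released structure is the simple span AB.
End rotations of the released simple span under the applied load (×1/EI):
  at A: point load 36 at a = 5: Pab(L + b)/(6LEI) = 225/EI
  at B: point load 36 at a = 5: Pab(L + a)/(6LEI) = 225/EI
  at A: triangular load, peak 16: 7w₀L³/(360EI) = 311.1/EI
  at B: triangular load, peak 16: w₀L³/(45EI) = 355.6/EI
  θ_A0 = 536.1/EI,  θ_B0 = 580.6/EI
Flexibility coefficients: a unit moment at one end gives L/(3EI) there and L/(6EI) at the far end, so f₁₁ = f₂₂ = 3.333/EI and f₁₂ = f₂₁ = 1.667/EI.
Compatibility — zero rotation at each built-in end:
  3.333 M_A + 1.667 M_B = 536.1
  1.667 M_A + 3.333 M_B = 580.6
Solving the pair gives M_A = 98.33 kN·m and M_B = 125 kN·m (hogging).

M_B = 125 kN·m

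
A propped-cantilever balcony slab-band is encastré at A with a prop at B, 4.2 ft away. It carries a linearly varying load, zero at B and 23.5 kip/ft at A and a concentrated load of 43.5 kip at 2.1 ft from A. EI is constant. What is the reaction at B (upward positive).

R_B = 23.46 kip

Take the reaction at B as the redundant and release it; the primary structure is a cantilever fixed at A.
Downward deflection at the released point B due to the loads:
  triangular load, peak 23.5 at the fixed end: w₀L⁴/(30EI) = 243.7/EI
  point load 43.5 at a = 2.1: Pa²(3L − a)/(6EI) = 335.7/EI
  δ_0 = 579.5/EI
Tip deflection under a unit load at B: L³/(3EI) = 24.7/EI.
Compatibility at B: δ_0 − R_B·δ_{BB} = 0, so R_B = 579.5/24.7 = 23.46 kip.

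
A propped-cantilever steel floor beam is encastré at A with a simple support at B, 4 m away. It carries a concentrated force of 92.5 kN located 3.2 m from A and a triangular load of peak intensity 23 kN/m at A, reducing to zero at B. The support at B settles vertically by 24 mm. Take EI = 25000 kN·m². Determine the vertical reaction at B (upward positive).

R_B = 46.2 kN

Choose R_B as the redundant. The primary structure is the cantilever fixed at A.
Free-end deflection of the primary structure under the applied loading (downward +):
  point load 92.5 at a = 3.2: Pa²(3L − a)/(6EI) = 1389/EI
  triangular load, peak 23 at the fixed end: w₀L⁴/(30EI) = 196.3/EI
  δ_0 = 1585/EI
Flexibility coefficient — unit upward force at B: δ_{BB} = L³/(3EI) = 21.33/EI.
With EI = 25000 kN·m²: δ_0 = 0.06342 m and δ_{BB} = 0.000853 m/kN.
Compatibility — the beam at B must follow the support down by 0.024 m: δ_0 − R_B·δ_{BB} = 0.024, so R_B = (0.06342 − 0.024)/0.000853 = 46.2 kN.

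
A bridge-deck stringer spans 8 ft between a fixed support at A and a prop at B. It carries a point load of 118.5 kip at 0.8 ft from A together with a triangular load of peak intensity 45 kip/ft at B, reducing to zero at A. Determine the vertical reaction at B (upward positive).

R_B = 100.7 kip

Release the roller at B. Primary structure: cantilever fixed at A.
Deflection at B on the released cantilever, summing each load's contribution:
  point load 118.5 at a = 0.8: Pa²(3L − a)/(6EI) = 293.2/EI
  triangular load, peak 45 at the free end: 11w₀L⁴/(120EI) = 16896/EI
  δ_0 = 17189/EI
Tip deflection under a unit load at B: L³/(3EI) = 170.7/EI.
Compatibility at B: δ_0 − R_B·δ_{BB} = 0, so R_B = 17189/170.7 = 100.7 kip.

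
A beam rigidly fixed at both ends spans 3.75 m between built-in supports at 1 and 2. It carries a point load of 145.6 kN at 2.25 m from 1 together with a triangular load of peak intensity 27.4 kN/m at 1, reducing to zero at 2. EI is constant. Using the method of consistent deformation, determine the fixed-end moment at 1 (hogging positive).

M_1 = 71.68 kN·m

Take the two fixed-end moments M_1, M_2 as redundants; the released structure is the simple span 12.
End rotations of the released simple span under the applied load (×1/EI):
  at 1: point load 145.6 at a = 2.25: Pab(L + b)/(6LEI) = 114.7/EI
  at 2: point load 145.6 at a = 2.25: Pab(L + a)/(6LEI) = 131/EI
  at 1: triangular load, peak 27.4: w₀L³/(45EI) = 32.11/EI
  at 2: triangular load, peak 27.4: 7w₀L³/(360EI) = 28.1/EI
  θ_10 = 146.8/EI,  θ_20 = 159.1/EI
Flexibility coefficients: a unit moment at one end gives L/(3EI) there and L/(6EI) at the far end, so f₁₁ = f₂₂ = 1.25/EI and f₁₂ = f₂₁ = 0.625/EI.
Compatibility — zero rotation at each built-in end:
  1.25 M_1 + 0.625 M_2 = 146.8
  0.625 M_1 + 1.25 M_2 = 159.1
Solving the pair gives M_1 = 71.68 kN·m and M_2 = 91.47 kN·m (hogging).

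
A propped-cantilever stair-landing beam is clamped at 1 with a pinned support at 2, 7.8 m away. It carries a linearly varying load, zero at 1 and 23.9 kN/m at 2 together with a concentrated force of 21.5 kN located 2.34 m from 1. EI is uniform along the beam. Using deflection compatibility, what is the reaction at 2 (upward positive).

Release the roller at 2. Primary structure: cantilever fixed at 1.
Downward deflection at the released point 2 due to the loads:
  triangular load, peak 23.9 at the free end: 11w₀L⁴/(120EI) = 8109/EI
  point load 21.5 at a = 2.34: Pa²(3L − a)/(6EI) = 413.2/EI
  δ_0 = 8523/EI
Flexibility coefficient — unit upward force at 2: δ_{22} = L³/(3EI) = 158.2/EI.
The prop prevents deflection at 2: R_2 = δ_0/δ_{22} = 8523/158.2 = 53.88 kN.

R_2 = 53.88 kN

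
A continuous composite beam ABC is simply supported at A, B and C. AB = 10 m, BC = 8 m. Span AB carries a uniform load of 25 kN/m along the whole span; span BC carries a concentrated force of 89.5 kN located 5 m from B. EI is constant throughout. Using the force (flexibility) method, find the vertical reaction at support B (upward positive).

R_B = 209.2 kN

Insert a hinge at B; M_B is the redundant, and each span becomes simply supported.
Discontinuity in slope at B on the released structure — sum the simple-span end rotations:
  span AB: UDL 25: wL³/(24EI) = 1042/EI
  span BC: point load 89.5 at a = 5: Pab(L + b)/(6LEI) = 307.7/EI
  relative rotation θ_0 = (1042 + 307.7)/EI = 1349/EI
A unit hogging moment at B produces rotation L₁/(3EI) + L₂/(3EI) = 6/EI.
Slope continuity at B: θ_0 = M_B·6/EI, so M_B = 1349/6 = 224.9 kN·m (hogging).
Span AB, ΣM about A with M_B applied at B: R_B^{AB}·10 = 1250 + 224.9, so R_B^{AB} = 147.5 kN and R_A = 250 − 147.5 = 102.5 kN.
Span BC, ΣM about C: R_B^{BC}·8 = 268.5 + 224.9, so R_B^{BC} = 61.67 kN and R_C = 89.5 − 61.67 = 27.83 kN.
R_B = 147.5 + 61.67 = 209.2 kN.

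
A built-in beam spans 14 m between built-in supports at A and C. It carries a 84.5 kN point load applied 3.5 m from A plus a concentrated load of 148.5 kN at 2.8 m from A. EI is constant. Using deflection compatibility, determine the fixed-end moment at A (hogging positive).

Release both end moments; the primary structure is a simply-supported span AC with redundants M_A and M_C.
End rotations of the released simple span under the applied load (×1/EI):
  at A: point load 84.5 at a = 3.5: Pab(L + b)/(6LEI) = 905.7/EI
  at C: point load 84.5 at a = 3.5: Pab(L + a)/(6LEI) = 647/EI
  at A: point load 148.5 at a = 2.8: Pab(L + b)/(6LEI) = 1397/EI
  at C: point load 148.5 at a = 2.8: Pab(L + a)/(6LEI) = 931.4/EI
  θ_A0 = 2303/EI,  θ_C0 = 1578/EI
Flexibility coefficients: a unit moment at one end gives L/(3EI) there and L/(6EI) at the far end, so f₁₁ = f₂₂ = 4.667/EI and f₁₂ = f₂₁ = 2.333/EI.
Compatibility — zero rotation at each built-in end:
  4.667 M_A + 2.333 M_C = 2303
  2.333 M_A + 4.667 M_C = 1578
Solving the pair gives M_A = 432.5 kN·m and M_C = 122 kN·m (hogging).

M_A = 432.5 kN·m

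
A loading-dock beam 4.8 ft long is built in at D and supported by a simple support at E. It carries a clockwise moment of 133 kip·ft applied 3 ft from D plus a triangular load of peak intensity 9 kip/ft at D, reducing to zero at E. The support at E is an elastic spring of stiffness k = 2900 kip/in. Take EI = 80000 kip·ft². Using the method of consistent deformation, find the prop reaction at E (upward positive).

Choose R_E as the redundant. The primary structure is the cantilever fixed at D.
Primary-structure tip deflection at E by superposition:
  clockwise couple 133 at a = 3: M₀a(2L − a)/(2EI) = 1317/EI
  triangular load, peak 9 at the fixed end: w₀L⁴/(30EI) = 159.3/EI
  δ_0 = 1476/EI
Tip deflection under a unit load at E: L³/(3EI) = 36.86/EI.
With EI = 80000 kip·ft²: δ_0 = 0.018449 ft and δ_{EE} = 0.000461 ft/kip.
Compatibility — the spring shortens by R_E/k under the reaction it provides: δ_0 − R_E·δ_{EE} = R_E/k. With 1/k = 1/(2900×12) ft/kip = 0.000029 ft/kip, R_E = δ_0 / (δ_{EE} + 1/k) = 0.018449 / (0.000461 + 0.000029) = 37.69 kip.

R_E = 37.69 kip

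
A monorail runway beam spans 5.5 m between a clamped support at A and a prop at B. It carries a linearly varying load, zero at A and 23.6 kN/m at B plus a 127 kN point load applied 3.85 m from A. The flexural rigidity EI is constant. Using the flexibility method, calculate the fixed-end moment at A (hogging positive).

Take the reaction at B as the redundant and release it; the primary structure is a cantilever fixed at A.
Deflection at B on the released cantilever, summing each load's contribution:
  triangular load, peak 23.6 at the free end: 11w₀L⁴/(120EI) = 1980/EI
  point load 127 at a = 3.85: Pa²(3L − a)/(6EI) = 3969/EI
  δ_0 = 5948/EI
Flexibility coefficient — unit upward force at B: δ_{BB} = L³/(3EI) = 55.46/EI.
The prop prevents deflection at B: R_B = δ_0/δ_{BB} = 5948/55.46 = 107.3 kN.
Moment equilibrium about A: M_A = Σ(load moments about A) − R_B·L = 726.9 − 107.3×5.5 = 137 kN·m.

M_A = 137 kN·m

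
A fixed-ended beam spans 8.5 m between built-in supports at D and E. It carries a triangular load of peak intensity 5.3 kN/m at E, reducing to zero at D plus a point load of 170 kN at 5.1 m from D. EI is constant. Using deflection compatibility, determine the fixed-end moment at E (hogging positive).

M_E = 227.2 kN·m

Release both end moments; the primary structure is a simply-supported span DE with redundants M_D and M_E.
On the primary (simply-supported) span, the end slopes from the loading are:
  at D: triangular load, peak 5.3: 7w₀L³/(360EI) = 63.29/EI
  at E: triangular load, peak 5.3: w₀L³/(45EI) = 72.33/EI
  at D: point load 170 at a = 5.1: Pab(L + b)/(6LEI) = 687.8/EI
  at E: point load 170 at a = 5.1: Pab(L + a)/(6LEI) = 786.1/EI
  θ_D0 = 751.1/EI,  θ_E0 = 858.4/EI
Flexibility coefficients: a unit moment at one end gives L/(3EI) there and L/(6EI) at the far end, so f₁₁ = f₂₂ = 2.833/EI and f₁₂ = f₂₁ = 1.417/EI.
Compatibility — zero rotation at each built-in end:
  2.833 M_D + 1.417 M_E = 751.1
  1.417 M_D + 2.833 M_E = 858.4
Solving the pair gives M_D = 151.5 kN·m and M_E = 227.2 kN·m (hogging).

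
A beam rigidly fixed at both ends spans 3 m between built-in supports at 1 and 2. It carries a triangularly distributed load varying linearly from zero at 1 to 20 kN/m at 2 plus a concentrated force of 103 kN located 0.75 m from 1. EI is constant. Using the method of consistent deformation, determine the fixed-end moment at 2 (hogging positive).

Take the two fixed-end moments M_1, M_2 as redundants; the released structure is the simple span 12.
On the primary (simply-supported) span, the end slopes from the loading are:
  at 1: triangular load, peak 20: 7w₀L³/(360EI) = 10.5/EI
  at 2: triangular load, peak 20: w₀L³/(45EI) = 12/EI
  at 1: point load 103 at a = 0.75: Pab(L + b)/(6LEI) = 50.7/EI
  at 2: point load 103 at a = 0.75: Pab(L + a)/(6LEI) = 36.21/EI
  θ_10 = 61.2/EI,  θ_20 = 48.21/EI
Flexibility coefficients: a unit moment at one end gives L/(3EI) there and L/(6EI) at the far end, so f₁₁ = f₂₂ = 1/EI and f₁₂ = f₂₁ = 0.5/EI.
Compatibility — zero rotation at each built-in end:
  1 M_1 + 0.5 M_2 = 61.2
  0.5 M_1 + 1 M_2 = 48.21
Solving the pair gives M_1 = 49.45 kN·m and M_2 = 23.48 kN·m (hogging).

M_2 = 23.48 kN·m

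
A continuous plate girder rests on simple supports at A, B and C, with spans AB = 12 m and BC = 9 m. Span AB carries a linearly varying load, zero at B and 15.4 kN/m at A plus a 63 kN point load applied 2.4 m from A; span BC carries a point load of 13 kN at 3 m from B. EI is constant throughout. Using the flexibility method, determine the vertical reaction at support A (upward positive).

R_A = 101.6 kN

Insert a hinge at B; M_B is the redundant, and each span becomes simply supported.
Discontinuity in slope at B on the released structure — sum the simple-span end rotations:
  span AB: triangular load, peak 15.4: 7w₀L³/(360EI) = 517.4/EI
  span AB: point load 63 at a = 2.4: Pab(L + a)/(6LEI) = 290.3/EI
  span BC: point load 13 at a = 3: Pab(L + b)/(6LEI) = 65/EI
  relative rotation θ_0 = (807.7 + 65)/EI = 872.7/EI
A unit hogging moment at B produces rotation L₁/(3EI) + L₂/(3EI) = 7/EI.
Compatibility: M_B·(L₁+L₂)/(3EI) = θ_0, giving M_B = 124.7 kN·m (hogging).
Span AB, ΣM about A with M_B applied at B: R_B^{AB}·12 = 520.8 + 124.7, so R_B^{AB} = 53.79 kN and R_A = 155.4 − 53.79 = 101.6 kN.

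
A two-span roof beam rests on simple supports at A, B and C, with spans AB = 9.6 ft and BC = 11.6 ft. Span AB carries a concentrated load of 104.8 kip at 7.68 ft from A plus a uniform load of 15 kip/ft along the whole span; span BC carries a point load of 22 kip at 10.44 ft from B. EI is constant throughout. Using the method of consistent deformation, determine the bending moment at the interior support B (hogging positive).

M_B = 150.8 kip·ft

Insert a hinge at B; M_B is the redundant, and each span becomes simply supported.
Rotations at B on the released spans (each span's end-slope, ×1/EI):
  span AB: point load 104.8 at a = 7.68: Pab(L + a)/(6LEI) = 463.6/EI
  span AB: UDL 15: wL³/(24EI) = 553/EI
  span BC: point load 22 at a = 10.44: Pab(L + b)/(6LEI) = 48.85/EI
  relative rotation θ_0 = (1017 + 48.85)/EI = 1065/EI
A unit hogging moment at B produces rotation L₁/(3EI) + L₂/(3EI) = 7.067/EI.
Slope continuity at B: θ_0 = M_B·7.067/EI, so M_B = 1065/7.067 = 150.8 kip·ft (hogging).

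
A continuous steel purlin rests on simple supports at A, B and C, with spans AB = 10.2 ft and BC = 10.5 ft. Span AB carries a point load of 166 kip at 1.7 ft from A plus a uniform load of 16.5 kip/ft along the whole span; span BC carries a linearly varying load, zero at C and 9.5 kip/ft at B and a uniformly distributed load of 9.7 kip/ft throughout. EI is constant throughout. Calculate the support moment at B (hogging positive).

M_B = 276.6 kip·ft

Insert a hinge at B; M_B is the redundant, and each span becomes simply supported.
End slopes at the hinge B, treating each span as simply supported:
  span AB: point load 166 at a = 1.7: Pab(L + a)/(6LEI) = 466.4/EI
  span AB: UDL 16.5: wL³/(24EI) = 729.6/EI
  span BC: triangular load, peak 9.5: w₀L³/(45EI) = 244.4/EI
  span BC: UDL 9.7: wL³/(24EI) = 467.9/EI
  relative rotation θ_0 = (1196 + 712.3)/EI = 1908/EI
A unit hogging moment at B produces rotation L₁/(3EI) + L₂/(3EI) = 6.9/EI.
Compatibility: M_B·(L₁+L₂)/(3EI) = θ_0, giving M_B = 276.6 kip·ft (hogging).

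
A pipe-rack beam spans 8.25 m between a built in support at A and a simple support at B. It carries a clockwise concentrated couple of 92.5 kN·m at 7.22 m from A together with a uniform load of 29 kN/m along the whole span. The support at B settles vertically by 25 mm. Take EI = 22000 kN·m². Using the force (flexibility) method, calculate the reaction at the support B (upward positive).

R_B = 103.3 kN

Take the reaction at B as the redundant and release it; the primary structure is a cantilever fixed at A.
Downward deflection at the released point B due to the loads:
  clockwise couple 92.5 at a = 7.22: M₀a(2L − a)/(2EI) = 3099/EI
  UDL 29: wL⁴/(8EI) = 16793/EI
  δ_0 = 19892/EI
Tip deflection under a unit load at B: L³/(3EI) = 187.2/EI.
With EI = 22000 kN·m²: δ_0 = 0.90417 m and δ_{BB} = 0.008508 m/kN.
Compatibility — the beam at B must follow the support down by 0.025 m: δ_0 − R_B·δ_{BB} = 0.025, so R_B = (0.90417 − 0.025)/0.008508 = 103.3 kN.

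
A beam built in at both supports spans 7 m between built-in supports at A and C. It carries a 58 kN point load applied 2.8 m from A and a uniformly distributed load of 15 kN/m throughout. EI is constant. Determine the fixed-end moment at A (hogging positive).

M_A = 119.7 kN·m

Release both end moments; the primary structure is a simply-supported span AC with redundants M_A and M_C.
Simple-span end rotations at A and C under the given loads:
  at A: point load 58 at a = 2.8: Pab(L + b)/(6LEI) = 181.9/EI
  at C: point load 58 at a = 2.8: Pab(L + a)/(6LEI) = 159.2/EI
  at A: UDL 15: wL³/(24EI) = 214.4/EI
  at C: UDL 15: wL³/(24EI) = 214.4/EI
  θ_A0 = 396.3/EI,  θ_C0 = 373.5/EI
Flexibility coefficients: a unit moment at one end gives L/(3EI) there and L/(6EI) at the far end, so f₁₁ = f₂₂ = 2.333/EI and f₁₂ = f₂₁ = 1.167/EI.
Compatibility — zero rotation at each built-in end:
  2.333 M_A + 1.167 M_C = 396.3
  1.167 M_A + 2.333 M_C = 373.5
Solving the pair gives M_A = 119.7 kN·m and M_C = 100.2 kN·m (hogging).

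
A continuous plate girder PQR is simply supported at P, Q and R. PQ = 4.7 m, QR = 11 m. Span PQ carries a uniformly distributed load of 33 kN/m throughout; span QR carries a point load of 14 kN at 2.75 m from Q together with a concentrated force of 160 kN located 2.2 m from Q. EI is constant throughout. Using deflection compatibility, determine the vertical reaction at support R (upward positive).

Take M_Q as the redundant. Released structure: two simple spans PQ and QR with a hinge at Q.
End slopes at the hinge Q, treating each span as simply supported:
  span PQ: UDL 33: wL³/(24EI) = 142.8/EI
  span QR: point load 14 at a = 2.75: Pab(L + b)/(6LEI) = 92.64/EI
  span QR: point load 160 at a = 2.2: Pab(L + b)/(6LEI) = 929.3/EI
  relative rotation θ_0 = (142.8 + 1022)/EI = 1165/EI
A unit hogging moment at Q produces rotation L₁/(3EI) + L₂/(3EI) = 5.233/EI.
Compatibility: M_Q·(L₁+L₂)/(3EI) = θ_0, giving M_Q = 222.5 kN·m (hogging).
Span QR, ΣM about R: R_Q^{QR}·11 = 1524 + 222.5, so R_Q^{QR} = 158.7 kN and R_R = 174 − 158.7 = 15.27 kN.

R_R = 15.27 kN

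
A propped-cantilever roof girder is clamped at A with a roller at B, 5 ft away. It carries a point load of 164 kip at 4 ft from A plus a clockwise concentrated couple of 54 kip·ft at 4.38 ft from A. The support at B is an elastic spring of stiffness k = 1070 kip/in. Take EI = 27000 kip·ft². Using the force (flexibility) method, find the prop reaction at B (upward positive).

Choose R_B as the redundant. The primary structure is the cantilever fixed at A.
Free-end deflection of the primary structure under the applied loading (downward +):
  point load 164 at a = 4: Pa²(3L − a)/(6EI) = 4811/EI
  clockwise couple 54 at a = 4.38: M₀a(2L − a)/(2EI) = 664.6/EI
  δ_0 = 5475/EI
Tip deflection under a unit load at B: L³/(3EI) = 41.67/EI.
With EI = 27000 kip·ft²: δ_0 = 0.20279 ft and δ_{BB} = 0.001543 ft/kip.
Compatibility — the spring shortens by R_B/k under the reaction it provides: δ_0 − R_B·δ_{BB} = R_B/k. With 1/k = 1/(1070×12) ft/kip = 0.000078 ft/kip, R_B = δ_0 / (δ_{BB} + 1/k) = 0.20279 / (0.001543 + 0.000078) = 125.1 kip.

R_B = 125.1 kip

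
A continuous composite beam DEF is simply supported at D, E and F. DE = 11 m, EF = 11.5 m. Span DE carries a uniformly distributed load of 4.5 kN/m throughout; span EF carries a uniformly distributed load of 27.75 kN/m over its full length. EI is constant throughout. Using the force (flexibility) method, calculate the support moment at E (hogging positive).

Insert a hinge at E; M_E is the redundant, and each span becomes simply supported.
Discontinuity in slope at E on the released structure — sum the simple-span end rotations:
  span DE: UDL 4.5: wL³/(24EI) = 249.6/EI
  span EF: UDL 27.75: wL³/(24EI) = 1759/EI
  relative rotation θ_0 = (249.6 + 1759)/EI = 2008/EI
A unit hogging moment at E produces rotation L₁/(3EI) + L₂/(3EI) = 7.5/EI.
Slope continuity at E: θ_0 = M_E·7.5/EI, so M_E = 2008/7.5 = 267.7 kN·m (hogging).

M_E = 267.7 kN·m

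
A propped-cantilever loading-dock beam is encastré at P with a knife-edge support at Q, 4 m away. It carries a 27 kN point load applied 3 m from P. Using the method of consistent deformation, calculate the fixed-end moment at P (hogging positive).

Release the roller at Q. Primary structure: cantilever fixed at P.
Deflection at Q on the released cantilever, summing each load's contribution:
  point load 27 at a = 3: Pa²(3L − a)/(6EI) = 364.5/EI
Flexibility coefficient — unit upward force at Q: δ_{QQ} = L³/(3EI) = 21.33/EI.
Compatibility at Q: δ_0 − R_Q·δ_{QQ} = 0, so R_Q = 364.5/21.33 = 17.09 kN.
Moment equilibrium about P: M_P = Σ(load moments about P) − R_Q·L = 81 − 17.09×4 = 12.66 kN·m.

M_P = 12.66 kN·m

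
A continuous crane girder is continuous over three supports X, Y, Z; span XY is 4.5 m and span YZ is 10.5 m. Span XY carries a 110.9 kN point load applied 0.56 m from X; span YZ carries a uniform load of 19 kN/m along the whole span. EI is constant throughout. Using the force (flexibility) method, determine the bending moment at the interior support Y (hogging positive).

Insert a hinge at Y; M_Y is the redundant, and each span becomes simply supported.
Discontinuity in slope at Y on the released structure — sum the simple-span end rotations:
  span XY: point load 110.9 at a = 0.56: Pab(L + a)/(6LEI) = 45.86/EI
  span YZ: UDL 19: wL³/(24EI) = 916.5/EI
  relative rotation θ_0 = (45.86 + 916.5)/EI = 962.3/EI
A unit hogging moment at Y produces rotation L₁/(3EI) + L₂/(3EI) = 5/EI.
Slope continuity at Y: θ_0 = M_Y·5/EI, so M_Y = 962.3/5 = 192.5 kN·m (hogging).

M_Y = 192.5 kN·m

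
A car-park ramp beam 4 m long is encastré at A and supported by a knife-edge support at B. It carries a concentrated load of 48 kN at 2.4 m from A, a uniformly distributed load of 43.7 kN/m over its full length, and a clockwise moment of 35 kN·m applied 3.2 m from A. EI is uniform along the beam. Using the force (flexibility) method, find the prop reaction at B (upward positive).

R_B = 98.89 kN

Remove the prop at B; the released (primary) structure is a cantilever built in at A.
Primary-structure tip deflection at B by superposition:
  point load 48 at a = 2.4: Pa²(3L − a)/(6EI) = 442.4/EI
  UDL 43.7: wL⁴/(8EI) = 1398/EI
  clockwise couple 35 at a = 3.2: M₀a(2L − a)/(2EI) = 268.8/EI
  δ_0 = 2110/EI
Tip deflection under a unit load at B: L³/(3EI) = 21.33/EI.
Compatibility at B: δ_0 − R_B·δ_{BB} = 0, so R_B = 2110/21.33 = 98.89 kN.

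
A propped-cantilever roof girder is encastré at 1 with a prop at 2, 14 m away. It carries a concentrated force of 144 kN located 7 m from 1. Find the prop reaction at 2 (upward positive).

R_2 = 45 kN

Take the reaction at 2 as the redundant and release it; the primary structure is a cantilever fixed at 1.
Free-end deflection of the primary structure under the applied loading (downward +):
  point load 144 at a = 7: Pa²(3L − a)/(6EI) = 41160/EI
Flexibility coefficient — unit upward force at 2: δ_{22} = L³/(3EI) = 914.7/EI.
The prop prevents deflection at 2: R_2 = δ_0/δ_{22} = 41160/914.7 = 45 kN.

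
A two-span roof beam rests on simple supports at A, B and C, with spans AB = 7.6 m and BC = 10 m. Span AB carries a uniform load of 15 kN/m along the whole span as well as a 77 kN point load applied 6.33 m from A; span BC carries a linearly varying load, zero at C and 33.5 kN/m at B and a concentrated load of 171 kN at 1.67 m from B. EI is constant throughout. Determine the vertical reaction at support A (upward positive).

Insert a hinge at B; M_B is the redundant, and each span becomes simply supported.
Discontinuity in slope at B on the released structure — sum the simple-span end rotations:
  span AB: UDL 15: wL³/(24EI) = 274.4/EI
  span AB: point load 77 at a = 6.33: Pab(L + a)/(6LEI) = 189.1/EI
  span BC: triangular load, peak 33.5: w₀L³/(45EI) = 744.4/EI
  span BC: point load 171 at a = 1.67: Pab(L + b)/(6LEI) = 726.7/EI
  relative rotation θ_0 = (463.5 + 1471)/EI = 1935/EI
A unit hogging moment at B produces rotation L₁/(3EI) + L₂/(3EI) = 5.867/EI.
Compatibility: M_B·(L₁+L₂)/(3EI) = θ_0, giving M_B = 329.8 kN·m (hogging).
Span AB, ΣM about A with M_B applied at B: R_B^{AB}·7.6 = 920.6 + 329.8, so R_B^{AB} = 164.5 kN and R_A = 191 − 164.5 = 26.48 kN.

R_A = 26.48 kN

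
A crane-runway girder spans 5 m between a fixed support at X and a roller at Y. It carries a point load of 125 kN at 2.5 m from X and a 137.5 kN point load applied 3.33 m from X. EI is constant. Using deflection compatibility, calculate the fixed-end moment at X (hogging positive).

Release the roller at Y. Primary structure: cantilever fixed at X.
Downward deflection at the released point Y due to the loads:
  point load 125 at a = 2.5: Pa²(3L − a)/(6EI) = 1628/EI
  point load 137.5 at a = 3.33: Pa²(3L − a)/(6EI) = 2966/EI
  δ_0 = 4593/EI
Flexibility coefficient — unit upward force at Y: δ_{YY} = L³/(3EI) = 41.67/EI.
The prop prevents deflection at Y: R_Y = δ_0/δ_{YY} = 4593/41.67 = 110.2 kN.
Moment equilibrium about X: M_X = Σ(load moments about X) − R_Y·L = 770.4 − 110.2×5 = 219.2 kN·m.

M_X = 219.2 kN·m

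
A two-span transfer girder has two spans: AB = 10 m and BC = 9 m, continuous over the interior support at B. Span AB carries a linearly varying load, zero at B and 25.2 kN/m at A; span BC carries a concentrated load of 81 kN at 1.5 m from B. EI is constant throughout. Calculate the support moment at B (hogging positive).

M_B = 121.3 kN·m

Take M_B as the redundant. Released structure: two simple spans AB and BC with a hinge at B.
Discontinuity in slope at B on the released structure — sum the simple-span end rotations:
  span AB: triangular load, peak 25.2: 7w₀L³/(360EI) = 490/EI
  span BC: point load 81 at a = 1.5: Pab(L + b)/(6LEI) = 278.4/EI
  relative rotation θ_0 = (490 + 278.4)/EI = 768.4/EI
A unit hogging moment at B produces rotation L₁/(3EI) + L₂/(3EI) = 6.333/EI.
Compatibility: M_B·(L₁+L₂)/(3EI) = θ_0, giving M_B = 121.3 kN·m (hogging).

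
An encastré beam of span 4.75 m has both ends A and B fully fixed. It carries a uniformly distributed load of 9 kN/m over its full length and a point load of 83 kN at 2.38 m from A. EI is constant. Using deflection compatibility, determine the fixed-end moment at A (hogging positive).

Release both end moments; the primary structure is a simply-supported span AB with redundants M_A and M_B.
Simple-span end rotations at A and B under the given loads:
  at A: UDL 9: wL³/(24EI) = 40.19/EI
  at B: UDL 9: wL³/(24EI) = 40.19/EI
  at A: point load 83 at a = 2.38: Pab(L + b)/(6LEI) = 117/EI
  at B: point load 83 at a = 2.38: Pab(L + a)/(6LEI) = 117.1/EI
  θ_A0 = 157.1/EI,  θ_B0 = 157.3/EI
Flexibility coefficients: a unit moment at one end gives L/(3EI) there and L/(6EI) at the far end, so f₁₁ = f₂₂ = 1.583/EI and f₁₂ = f₂₁ = 0.7917/EI.
Compatibility — zero rotation at each built-in end:
  1.583 M_A + 0.7917 M_B = 157.1
  0.7917 M_A + 1.583 M_B = 157.3
Solving the pair gives M_A = 66.1 kN·m and M_B = 66.31 kN·m (hogging).

M_A = 66.1 kN·m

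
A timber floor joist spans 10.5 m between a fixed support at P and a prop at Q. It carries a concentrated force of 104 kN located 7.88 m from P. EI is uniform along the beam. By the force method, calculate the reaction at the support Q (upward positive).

R_Q = 65.88 kN

Remove the prop at Q; the released (primary) structure is a cantilever built in at P.
Free-end deflection of the primary structure under the applied loading (downward +):
  point load 104 at a = 7.88: Pa²(3L − a)/(6EI) = 25422/EI
Flexibility coefficient — unit upward force at Q: δ_{QQ} = L³/(3EI) = 385.9/EI.
The prop prevents deflection at Q: R_Q = δ_0/δ_{QQ} = 25422/385.9 = 65.88 kN.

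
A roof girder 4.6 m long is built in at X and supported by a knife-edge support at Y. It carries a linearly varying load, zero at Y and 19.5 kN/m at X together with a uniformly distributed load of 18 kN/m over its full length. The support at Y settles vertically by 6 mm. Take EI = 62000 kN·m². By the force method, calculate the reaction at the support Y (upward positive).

Remove the prop at Y; the released (primary) structure is a cantilever built in at X.
Free-end deflection of the primary structure under the applied loading (downward +):
  triangular load, peak 19.5 at the fixed end: w₀L⁴/(30EI) = 291/EI
  UDL 18: wL⁴/(8EI) = 1007/EI
  δ_0 = 1298/EI
Tip deflection under a unit load at Y: L³/(3EI) = 32.45/EI.
With EI = 62000 kN·m²: δ_0 = 0.020943 m and δ_{YY} = 0.000523 m/kN.
Compatibility — the beam at Y must follow the support down by 0.006 m: δ_0 − R_Y·δ_{YY} = 0.006, so R_Y = (0.020943 − 0.006)/0.000523 = 28.55 kN.

R_Y = 28.55 kN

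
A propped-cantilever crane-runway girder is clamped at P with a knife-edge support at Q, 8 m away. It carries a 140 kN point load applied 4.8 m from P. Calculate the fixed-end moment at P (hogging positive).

Release the roller at Q. Primary structure: cantilever fixed at P.
Primary-structure tip deflection at Q by superposition:
  point load 140 at a = 4.8: Pa²(3L − a)/(6EI) = 10322/EI
Tip deflection under a unit load at Q: L³/(3EI) = 170.7/EI.
Compatibility at Q: δ_0 − R_Q·δ_{QQ} = 0, so R_Q = 10322/170.7 = 60.48 kN.
Moment equilibrium about P: M_P = Σ(load moments about P) − R_Q·L = 672 − 60.48×8 = 188.2 kN·m.

M_P = 188.2 kN·m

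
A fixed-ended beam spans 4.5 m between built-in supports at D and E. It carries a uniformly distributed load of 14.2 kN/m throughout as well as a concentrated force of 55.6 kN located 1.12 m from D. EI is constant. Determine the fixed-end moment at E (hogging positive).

Take the two fixed-end moments M_D, M_E as redundants; the released structure is the simple span DE.
Simple-span end rotations at D and E under the given loads:
  at D: UDL 14.2: wL³/(24EI) = 53.92/EI
  at E: UDL 14.2: wL³/(24EI) = 53.92/EI
  at D: point load 55.6 at a = 1.12: Pab(L + b)/(6LEI) = 61.43/EI
  at E: point load 55.6 at a = 1.12: Pab(L + a)/(6LEI) = 43.81/EI
  θ_D0 = 115.3/EI,  θ_E0 = 97.73/EI
Flexibility coefficients: a unit moment at one end gives L/(3EI) there and L/(6EI) at the far end, so f₁₁ = f₂₂ = 1.5/EI and f₁₂ = f₂₁ = 0.75/EI.
Compatibility — zero rotation at each built-in end:
  1.5 M_D + 0.75 M_E = 115.3
  0.75 M_D + 1.5 M_E = 97.73
Solving the pair gives M_D = 59.09 kN·m and M_E = 35.6 kN·m (hogging).

M_E = 35.6 kN·m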